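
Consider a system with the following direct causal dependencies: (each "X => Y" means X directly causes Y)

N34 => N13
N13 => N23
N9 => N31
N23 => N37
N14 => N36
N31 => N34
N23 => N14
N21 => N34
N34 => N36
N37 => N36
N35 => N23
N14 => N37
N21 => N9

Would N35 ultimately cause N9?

No

N35 leads to N23, N14, N37, N36; N9 is not among them.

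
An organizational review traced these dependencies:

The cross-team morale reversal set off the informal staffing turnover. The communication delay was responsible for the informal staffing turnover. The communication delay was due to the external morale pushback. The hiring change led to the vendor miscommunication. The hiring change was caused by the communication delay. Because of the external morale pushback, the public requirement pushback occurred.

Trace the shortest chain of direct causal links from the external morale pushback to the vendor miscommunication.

the external morale pushback → the communication delay
the communication delay → the hiring change
the hiring change → the vendor miscommunication
Length: 3 steps.

the external morale pushback → the communication delay → the hiring change → the vendor miscommunication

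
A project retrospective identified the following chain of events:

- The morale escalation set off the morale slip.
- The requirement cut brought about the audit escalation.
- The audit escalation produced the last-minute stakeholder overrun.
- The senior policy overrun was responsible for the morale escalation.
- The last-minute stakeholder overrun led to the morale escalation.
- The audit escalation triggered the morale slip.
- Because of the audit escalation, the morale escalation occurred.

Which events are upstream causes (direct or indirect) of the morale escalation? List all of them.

the audit escalation, the last-minute stakeholder overrun, the requirement cut, the senior policy overrun

Immediate causes of the morale escalation: the audit escalation, the last-minute stakeholder overrun, the senior policy overrun.
Further upstream: the requirement cut.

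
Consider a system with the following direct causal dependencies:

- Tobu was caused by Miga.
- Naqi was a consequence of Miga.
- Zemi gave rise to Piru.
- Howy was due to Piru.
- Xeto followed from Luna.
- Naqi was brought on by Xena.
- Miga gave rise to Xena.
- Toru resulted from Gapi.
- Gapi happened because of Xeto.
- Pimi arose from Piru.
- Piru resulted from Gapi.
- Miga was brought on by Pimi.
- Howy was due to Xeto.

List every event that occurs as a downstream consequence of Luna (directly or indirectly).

Direct effects: Xeto.
2 steps out: Gapi, Howy.
3 steps out: Piru, Toru.
4 steps out: Pimi.
5 steps out: Miga.
6 steps out: Tobu, Xena, Naqi.
Not reachable from it: Zemi.

Gapi, Howy, Miga, Naqi, Pimi, Piru, Tobu, Toru, Xena, Xeto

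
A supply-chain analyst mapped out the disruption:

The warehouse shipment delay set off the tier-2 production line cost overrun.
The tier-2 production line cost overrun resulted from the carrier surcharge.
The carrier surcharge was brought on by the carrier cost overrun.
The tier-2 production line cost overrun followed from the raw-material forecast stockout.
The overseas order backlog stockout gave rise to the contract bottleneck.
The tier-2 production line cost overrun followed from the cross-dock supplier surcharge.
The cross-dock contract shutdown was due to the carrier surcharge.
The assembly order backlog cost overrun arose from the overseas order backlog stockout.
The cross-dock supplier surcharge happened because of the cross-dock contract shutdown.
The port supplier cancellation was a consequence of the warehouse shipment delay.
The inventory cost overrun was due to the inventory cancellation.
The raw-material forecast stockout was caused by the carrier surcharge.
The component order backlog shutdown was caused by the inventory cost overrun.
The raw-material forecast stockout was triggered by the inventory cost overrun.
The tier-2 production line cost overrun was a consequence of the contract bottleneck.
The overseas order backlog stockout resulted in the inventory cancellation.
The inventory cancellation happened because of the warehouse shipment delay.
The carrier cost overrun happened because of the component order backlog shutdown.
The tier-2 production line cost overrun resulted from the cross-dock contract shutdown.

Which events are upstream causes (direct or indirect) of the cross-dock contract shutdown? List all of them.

the carrier cost overrun, the carrier surcharge, the component order backlog shutdown, the inventory cancellation, the inventory cost overrun, the overseas order backlog stockout, the warehouse shipment delay

Immediate cause of the cross-dock contract shutdown: the carrier surcharge.
Further upstream: the overseas order backlog stockout, the warehouse shipment delay, the inventory cancellation, the inventory cost overrun, the component order backlog shutdown, the carrier cost overrun.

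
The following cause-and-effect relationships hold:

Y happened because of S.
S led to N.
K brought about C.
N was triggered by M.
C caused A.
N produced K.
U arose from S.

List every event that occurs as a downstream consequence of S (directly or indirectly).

Direct effects: U, N, Y.
2 steps out: K.
3 steps out: C.
4 steps out: A.
Not reachable from it: M.

A, C, K, N, U, Y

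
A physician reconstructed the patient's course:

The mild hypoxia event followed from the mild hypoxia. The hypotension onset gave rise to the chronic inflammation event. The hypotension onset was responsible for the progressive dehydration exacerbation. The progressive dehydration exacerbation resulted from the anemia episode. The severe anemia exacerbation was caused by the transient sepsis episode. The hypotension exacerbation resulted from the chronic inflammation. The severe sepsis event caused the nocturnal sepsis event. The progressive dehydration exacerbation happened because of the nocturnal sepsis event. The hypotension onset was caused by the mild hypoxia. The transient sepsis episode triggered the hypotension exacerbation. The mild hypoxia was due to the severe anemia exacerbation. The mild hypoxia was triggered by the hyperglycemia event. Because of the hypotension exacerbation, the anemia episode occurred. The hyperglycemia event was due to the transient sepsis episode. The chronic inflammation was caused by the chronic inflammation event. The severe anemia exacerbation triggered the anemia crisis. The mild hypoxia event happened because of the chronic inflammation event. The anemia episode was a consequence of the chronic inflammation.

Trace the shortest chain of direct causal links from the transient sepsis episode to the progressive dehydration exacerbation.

the transient sepsis episode → the hypotension exacerbation → the anemia episode → the progressive dehydration exacerbation

the transient sepsis episode → the hypotension exacerbation
the hypotension exacerbation → the anemia episode
the anemia episode → the progressive dehydration exacerbation
Length: 3 steps.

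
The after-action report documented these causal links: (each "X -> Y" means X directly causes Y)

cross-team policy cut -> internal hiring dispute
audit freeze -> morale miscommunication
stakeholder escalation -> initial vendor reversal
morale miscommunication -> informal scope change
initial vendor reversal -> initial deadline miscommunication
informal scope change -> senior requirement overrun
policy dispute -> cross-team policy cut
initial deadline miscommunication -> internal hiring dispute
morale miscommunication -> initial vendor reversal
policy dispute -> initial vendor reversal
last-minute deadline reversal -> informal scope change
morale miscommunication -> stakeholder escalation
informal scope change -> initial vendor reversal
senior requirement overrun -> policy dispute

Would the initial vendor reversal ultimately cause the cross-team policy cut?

The initial vendor reversal leads to the initial deadline miscommunication, the internal hiring dispute; the cross-team policy cut is not among them.

No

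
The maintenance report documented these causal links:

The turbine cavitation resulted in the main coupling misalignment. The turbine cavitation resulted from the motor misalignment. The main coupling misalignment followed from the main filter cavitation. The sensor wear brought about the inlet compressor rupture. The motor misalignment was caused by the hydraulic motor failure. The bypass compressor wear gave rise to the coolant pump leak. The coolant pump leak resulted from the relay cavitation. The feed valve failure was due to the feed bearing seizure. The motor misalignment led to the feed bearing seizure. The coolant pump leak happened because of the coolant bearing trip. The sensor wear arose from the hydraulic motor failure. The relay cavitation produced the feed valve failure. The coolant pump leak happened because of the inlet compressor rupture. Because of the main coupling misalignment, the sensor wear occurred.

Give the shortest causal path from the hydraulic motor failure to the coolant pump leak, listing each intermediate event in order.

the hydraulic motor failure → the sensor wear
the sensor wear → the inlet compressor rupture
the inlet compressor rupture → the coolant pump leak
Length: 3 steps.

the hydraulic motor failure → the sensor wear → the inlet compressor rupture → the coolant pump leak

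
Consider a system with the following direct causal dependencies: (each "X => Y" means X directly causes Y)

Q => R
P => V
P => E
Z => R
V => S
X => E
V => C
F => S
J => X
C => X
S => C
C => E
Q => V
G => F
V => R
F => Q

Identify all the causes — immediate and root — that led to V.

Immediate causes of V: P, Q.
Further upstream: G, F.

F, G, P, Q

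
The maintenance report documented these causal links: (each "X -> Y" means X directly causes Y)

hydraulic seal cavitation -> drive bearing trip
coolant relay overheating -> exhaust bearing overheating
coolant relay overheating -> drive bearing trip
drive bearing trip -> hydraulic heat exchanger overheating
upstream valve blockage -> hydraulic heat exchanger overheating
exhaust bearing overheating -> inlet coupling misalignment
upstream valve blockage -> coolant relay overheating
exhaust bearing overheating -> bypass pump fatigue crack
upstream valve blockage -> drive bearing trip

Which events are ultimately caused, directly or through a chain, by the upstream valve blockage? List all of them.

Direct effects: the coolant relay overheating, the drive bearing trip, the hydraulic heat exchanger overheating.
2 steps out: the exhaust bearing overheating.
3 steps out: the inlet coupling misalignment, the bypass pump fatigue crack.
Not reachable from it: the hydraulic seal cavitation.

the bypass pump fatigue crack, the coolant relay overheating, the drive bearing trip, the exhaust bearing overheating, the hydraulic heat exchanger overheating, the inlet coupling misalignment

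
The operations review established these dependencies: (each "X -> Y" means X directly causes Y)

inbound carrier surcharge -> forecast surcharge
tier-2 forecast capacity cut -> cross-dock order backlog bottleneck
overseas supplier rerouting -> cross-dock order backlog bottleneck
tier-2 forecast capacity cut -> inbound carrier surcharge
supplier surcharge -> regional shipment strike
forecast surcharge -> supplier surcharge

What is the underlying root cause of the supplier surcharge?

the tier-2 forecast capacity cut

Tracing upstream from the supplier surcharge: the supplier surcharge ← the forecast surcharge ← the inbound carrier surcharge ← the tier-2 forecast capacity cut.
The tier-2 forecast capacity cut has no stated cause, so it is the root.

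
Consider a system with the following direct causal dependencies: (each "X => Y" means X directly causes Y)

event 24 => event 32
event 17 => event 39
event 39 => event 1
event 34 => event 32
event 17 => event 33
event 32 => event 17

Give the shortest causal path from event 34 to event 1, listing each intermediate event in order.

event 34 → event 32 → event 17 → event 39 → event 1

event 34 → event 32
event 32 → event 17
event 17 → event 39
event 39 → event 1
Length: 4 steps.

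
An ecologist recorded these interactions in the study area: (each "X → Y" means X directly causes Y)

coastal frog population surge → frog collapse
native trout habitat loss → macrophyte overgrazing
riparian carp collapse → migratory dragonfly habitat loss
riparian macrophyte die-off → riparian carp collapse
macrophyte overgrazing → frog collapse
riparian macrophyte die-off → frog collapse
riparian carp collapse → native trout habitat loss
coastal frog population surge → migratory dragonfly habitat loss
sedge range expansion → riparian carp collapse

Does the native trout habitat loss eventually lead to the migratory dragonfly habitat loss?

The native trout habitat loss leads to the macrophyte overgrazing, the frog collapse; the migratory dragonfly habitat loss is not among them.

No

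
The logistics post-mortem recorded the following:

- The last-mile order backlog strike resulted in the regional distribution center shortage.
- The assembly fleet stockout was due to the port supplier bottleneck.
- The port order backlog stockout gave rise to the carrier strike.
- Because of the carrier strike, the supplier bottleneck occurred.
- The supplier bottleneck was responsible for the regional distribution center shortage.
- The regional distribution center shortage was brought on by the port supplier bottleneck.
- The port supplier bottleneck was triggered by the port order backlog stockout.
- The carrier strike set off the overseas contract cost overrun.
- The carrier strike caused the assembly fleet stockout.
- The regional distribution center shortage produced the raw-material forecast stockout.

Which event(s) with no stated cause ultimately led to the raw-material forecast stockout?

the last-mile order backlog strike, the port order backlog stockout

Tracing upstream from the raw-material forecast stockout: the raw-material forecast stockout ← the regional distribution center shortage ← the port supplier bottleneck ← the port order backlog stockout.
A separate upstream branch: the raw-material forecast stockout ← the regional distribution center shortage ← the last-mile order backlog strike.
Each of those chain origins has no stated cause.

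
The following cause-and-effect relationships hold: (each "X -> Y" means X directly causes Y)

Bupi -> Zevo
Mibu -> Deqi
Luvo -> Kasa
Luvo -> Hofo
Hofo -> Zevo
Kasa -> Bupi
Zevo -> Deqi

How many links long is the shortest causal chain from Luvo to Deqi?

3

Shortest chain: Luvo → Hofo → Zevo → Deqi.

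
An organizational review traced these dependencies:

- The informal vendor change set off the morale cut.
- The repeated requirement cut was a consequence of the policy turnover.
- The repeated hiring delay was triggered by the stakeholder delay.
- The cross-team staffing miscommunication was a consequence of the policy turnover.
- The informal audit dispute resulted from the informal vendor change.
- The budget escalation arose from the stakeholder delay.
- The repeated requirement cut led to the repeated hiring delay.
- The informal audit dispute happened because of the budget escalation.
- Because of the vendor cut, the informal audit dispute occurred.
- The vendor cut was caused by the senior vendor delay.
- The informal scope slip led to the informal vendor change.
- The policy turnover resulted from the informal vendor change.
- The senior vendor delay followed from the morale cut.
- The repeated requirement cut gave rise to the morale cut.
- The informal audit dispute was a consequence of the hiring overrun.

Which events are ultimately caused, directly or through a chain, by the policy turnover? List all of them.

the cross-team staffing miscommunication, the informal audit dispute, the morale cut, the repeated hiring delay, the repeated requirement cut, the senior vendor delay, the vendor cut

Direct effects: the cross-team staffing miscommunication, the repeated requirement cut.
2 steps out: the repeated hiring delay, the morale cut.
3 steps out: the senior vendor delay.
4 steps out: the vendor cut.
5 steps out: the informal audit dispute.
Not reachable from it: the informal scope slip, the informal vendor change, the stakeholder delay, the hiring overrun, the budget escalation.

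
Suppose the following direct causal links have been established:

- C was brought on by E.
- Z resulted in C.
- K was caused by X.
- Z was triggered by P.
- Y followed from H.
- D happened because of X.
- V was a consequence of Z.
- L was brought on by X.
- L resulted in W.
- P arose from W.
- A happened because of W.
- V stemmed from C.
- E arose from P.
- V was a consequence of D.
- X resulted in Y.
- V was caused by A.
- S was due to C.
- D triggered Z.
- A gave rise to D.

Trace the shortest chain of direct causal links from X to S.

X → D → Z → C → S

X → D
D → Z
Z → C
C → S
Length: 4 steps.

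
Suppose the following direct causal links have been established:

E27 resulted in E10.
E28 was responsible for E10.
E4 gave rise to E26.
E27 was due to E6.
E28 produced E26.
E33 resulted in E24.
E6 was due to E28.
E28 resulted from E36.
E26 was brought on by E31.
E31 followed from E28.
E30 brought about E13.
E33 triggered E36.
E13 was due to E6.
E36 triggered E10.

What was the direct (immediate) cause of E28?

Upstream contributors include E33, but only E36 feeds directly into E28.

E36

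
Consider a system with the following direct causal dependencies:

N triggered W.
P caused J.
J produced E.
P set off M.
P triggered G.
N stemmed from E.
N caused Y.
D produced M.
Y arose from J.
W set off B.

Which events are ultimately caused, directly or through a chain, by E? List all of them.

Direct effects: N.
2 steps out: Y, W.
3 steps out: B.
Not reachable from it: P, G, M, J, D.

B, N, W, Y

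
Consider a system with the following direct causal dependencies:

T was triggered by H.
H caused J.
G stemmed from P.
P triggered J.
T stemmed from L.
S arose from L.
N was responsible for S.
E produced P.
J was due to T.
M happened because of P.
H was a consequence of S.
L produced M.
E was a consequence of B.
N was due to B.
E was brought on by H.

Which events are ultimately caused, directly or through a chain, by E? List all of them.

G, J, M, P

Direct effects: P.
2 steps out: M, G, J.
Not reachable from it: L, B, N, S, H, T.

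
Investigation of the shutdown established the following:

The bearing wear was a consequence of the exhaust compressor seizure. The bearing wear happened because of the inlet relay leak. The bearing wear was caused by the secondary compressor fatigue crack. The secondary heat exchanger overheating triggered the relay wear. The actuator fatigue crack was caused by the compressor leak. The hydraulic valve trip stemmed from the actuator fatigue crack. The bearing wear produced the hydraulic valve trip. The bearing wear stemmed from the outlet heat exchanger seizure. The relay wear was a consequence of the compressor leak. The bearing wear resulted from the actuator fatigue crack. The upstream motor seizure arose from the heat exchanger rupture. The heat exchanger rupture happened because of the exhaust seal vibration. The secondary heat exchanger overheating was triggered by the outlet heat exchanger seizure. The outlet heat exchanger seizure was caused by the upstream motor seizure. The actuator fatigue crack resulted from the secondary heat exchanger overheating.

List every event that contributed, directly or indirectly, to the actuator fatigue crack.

the compressor leak, the exhaust seal vibration, the heat exchanger rupture, the outlet heat exchanger seizure, the secondary heat exchanger overheating, the upstream motor seizure

Immediate causes of the actuator fatigue crack: the compressor leak, the secondary heat exchanger overheating.
Further upstream: the exhaust seal vibration, the heat exchanger rupture, the upstream motor seizure, the outlet heat exchanger seizure.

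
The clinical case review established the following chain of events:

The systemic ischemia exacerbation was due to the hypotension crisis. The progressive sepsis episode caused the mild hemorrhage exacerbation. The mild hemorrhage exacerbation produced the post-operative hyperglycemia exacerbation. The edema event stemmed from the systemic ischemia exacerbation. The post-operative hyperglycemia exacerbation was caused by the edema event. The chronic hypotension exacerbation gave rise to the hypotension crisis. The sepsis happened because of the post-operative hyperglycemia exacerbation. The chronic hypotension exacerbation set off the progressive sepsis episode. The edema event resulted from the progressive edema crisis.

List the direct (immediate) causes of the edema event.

Upstream contributors include the chronic hypotension exacerbation, the hypotension crisis, but only the progressive edema crisis, the systemic ischemia exacerbation feed directly into the edema event.

the progressive edema crisis, the systemic ischemia exacerbation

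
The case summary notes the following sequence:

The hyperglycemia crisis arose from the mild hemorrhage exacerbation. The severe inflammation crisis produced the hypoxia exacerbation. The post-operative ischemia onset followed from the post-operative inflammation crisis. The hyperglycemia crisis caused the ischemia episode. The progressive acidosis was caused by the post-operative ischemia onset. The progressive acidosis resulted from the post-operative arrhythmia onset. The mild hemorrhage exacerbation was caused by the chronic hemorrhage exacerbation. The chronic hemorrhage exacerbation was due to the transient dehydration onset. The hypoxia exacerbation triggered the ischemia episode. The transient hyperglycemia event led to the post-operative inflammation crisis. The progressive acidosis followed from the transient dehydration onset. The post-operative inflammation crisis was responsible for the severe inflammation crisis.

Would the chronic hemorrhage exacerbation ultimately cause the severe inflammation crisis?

No

The chronic hemorrhage exacerbation leads to the mild hemorrhage exacerbation, the hyperglycemia crisis, the ischemia episode; the severe inflammation crisis is not among them.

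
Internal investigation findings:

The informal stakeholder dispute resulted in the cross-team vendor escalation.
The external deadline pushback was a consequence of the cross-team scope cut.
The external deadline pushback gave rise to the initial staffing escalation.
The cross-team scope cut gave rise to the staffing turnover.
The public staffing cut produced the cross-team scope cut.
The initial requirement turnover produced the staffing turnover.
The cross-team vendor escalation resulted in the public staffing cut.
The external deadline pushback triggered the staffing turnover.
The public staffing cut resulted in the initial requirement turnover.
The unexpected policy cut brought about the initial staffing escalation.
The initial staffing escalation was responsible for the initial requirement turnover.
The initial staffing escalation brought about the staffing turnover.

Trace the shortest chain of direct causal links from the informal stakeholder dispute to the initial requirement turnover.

the informal stakeholder dispute → the cross-team vendor escalation
the cross-team vendor escalation → the public staffing cut
the public staffing cut → the initial requirement turnover
Length: 3 steps.

the informal stakeholder dispute → the cross-team vendor escalation → the public staffing cut → the initial requirement turnover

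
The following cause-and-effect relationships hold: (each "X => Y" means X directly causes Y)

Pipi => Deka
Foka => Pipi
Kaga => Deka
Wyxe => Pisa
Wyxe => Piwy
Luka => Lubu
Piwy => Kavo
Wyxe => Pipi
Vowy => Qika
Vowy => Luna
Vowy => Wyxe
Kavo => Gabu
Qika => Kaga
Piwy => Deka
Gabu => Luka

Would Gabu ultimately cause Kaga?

No

Gabu leads to Luka, Lubu; Kaga is not among them.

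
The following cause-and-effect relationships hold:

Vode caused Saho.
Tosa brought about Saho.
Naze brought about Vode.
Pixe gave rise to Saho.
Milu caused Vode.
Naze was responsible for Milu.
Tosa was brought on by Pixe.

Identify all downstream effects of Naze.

Direct effects: Milu, Vode.
2 steps out: Saho.
Not reachable from it: Pixe, Tosa.

Milu, Saho, Vode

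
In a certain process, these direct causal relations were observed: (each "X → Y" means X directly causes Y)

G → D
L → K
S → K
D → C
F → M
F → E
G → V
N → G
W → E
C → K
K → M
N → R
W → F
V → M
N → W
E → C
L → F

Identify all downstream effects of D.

Direct effects: C.
2 steps out: K.
3 steps out: M.
Not reachable from it: S, N, L, W, R, F, G, E, V.

C, K, M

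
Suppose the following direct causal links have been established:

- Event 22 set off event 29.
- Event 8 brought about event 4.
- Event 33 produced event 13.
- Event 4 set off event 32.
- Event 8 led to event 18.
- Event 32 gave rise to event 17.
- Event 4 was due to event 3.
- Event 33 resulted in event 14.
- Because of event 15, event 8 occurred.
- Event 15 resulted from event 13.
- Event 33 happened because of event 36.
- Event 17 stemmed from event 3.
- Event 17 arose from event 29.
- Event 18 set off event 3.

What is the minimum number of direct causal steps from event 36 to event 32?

6

Shortest chain: event 36 → event 33 → event 13 → event 15 → event 8 → event 4 → event 32.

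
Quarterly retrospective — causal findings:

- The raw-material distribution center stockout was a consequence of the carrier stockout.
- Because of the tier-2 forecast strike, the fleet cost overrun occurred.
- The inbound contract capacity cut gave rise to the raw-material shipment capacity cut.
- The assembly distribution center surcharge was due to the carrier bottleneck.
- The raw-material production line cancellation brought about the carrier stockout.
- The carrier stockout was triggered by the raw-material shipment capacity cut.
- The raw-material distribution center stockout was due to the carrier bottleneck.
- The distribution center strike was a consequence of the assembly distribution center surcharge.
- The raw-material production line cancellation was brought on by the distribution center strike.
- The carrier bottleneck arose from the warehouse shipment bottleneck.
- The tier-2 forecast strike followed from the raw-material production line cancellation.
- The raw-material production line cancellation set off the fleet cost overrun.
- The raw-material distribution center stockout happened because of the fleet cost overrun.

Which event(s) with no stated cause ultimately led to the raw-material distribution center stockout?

Tracing upstream from the raw-material distribution center stockout: the raw-material distribution center stockout ← the carrier stockout ← the raw-material shipment capacity cut ← the inbound contract capacity cut.
A separate upstream branch: the raw-material distribution center stockout ← the carrier bottleneck ← the warehouse shipment bottleneck.
Each of those chain origins has no stated cause.

the inbound contract capacity cut, the warehouse shipment bottleneck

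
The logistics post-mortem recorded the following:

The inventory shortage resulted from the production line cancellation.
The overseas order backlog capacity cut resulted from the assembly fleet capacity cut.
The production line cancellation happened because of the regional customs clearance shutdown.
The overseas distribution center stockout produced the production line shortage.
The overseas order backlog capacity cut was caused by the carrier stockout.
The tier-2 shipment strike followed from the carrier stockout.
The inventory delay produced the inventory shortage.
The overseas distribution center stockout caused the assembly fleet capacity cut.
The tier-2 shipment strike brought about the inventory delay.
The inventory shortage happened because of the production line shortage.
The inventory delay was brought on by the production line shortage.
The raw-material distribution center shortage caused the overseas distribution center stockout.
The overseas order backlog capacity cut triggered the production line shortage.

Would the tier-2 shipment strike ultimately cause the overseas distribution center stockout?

No

The tier-2 shipment strike leads to the inventory delay, the inventory shortage; the overseas distribution center stockout is not among them.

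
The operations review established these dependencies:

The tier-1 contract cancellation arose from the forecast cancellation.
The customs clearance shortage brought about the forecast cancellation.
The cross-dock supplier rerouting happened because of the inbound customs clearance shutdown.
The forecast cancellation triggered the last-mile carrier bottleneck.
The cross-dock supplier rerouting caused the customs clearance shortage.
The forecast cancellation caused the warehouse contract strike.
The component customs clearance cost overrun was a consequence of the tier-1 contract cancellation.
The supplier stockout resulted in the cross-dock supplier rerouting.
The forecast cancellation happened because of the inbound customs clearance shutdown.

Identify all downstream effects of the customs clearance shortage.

Direct effects: the forecast cancellation.
2 steps out: the tier-1 contract cancellation, the warehouse contract strike, the last-mile carrier bottleneck.
3 steps out: the component customs clearance cost overrun.
Not reachable from it: the supplier stockout, the inbound customs clearance shutdown, the cross-dock supplier rerouting.

the component customs clearance cost overrun, the forecast cancellation, the last-mile carrier bottleneck, the tier-1 contract cancellation, the warehouse contract strike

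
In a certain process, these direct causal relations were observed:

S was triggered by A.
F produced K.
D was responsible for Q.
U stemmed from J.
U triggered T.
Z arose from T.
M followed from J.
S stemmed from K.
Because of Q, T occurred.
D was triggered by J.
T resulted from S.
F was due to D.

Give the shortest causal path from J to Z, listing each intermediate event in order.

J → U
U → T
T → Z
Length: 3 steps.

J → U → T → Z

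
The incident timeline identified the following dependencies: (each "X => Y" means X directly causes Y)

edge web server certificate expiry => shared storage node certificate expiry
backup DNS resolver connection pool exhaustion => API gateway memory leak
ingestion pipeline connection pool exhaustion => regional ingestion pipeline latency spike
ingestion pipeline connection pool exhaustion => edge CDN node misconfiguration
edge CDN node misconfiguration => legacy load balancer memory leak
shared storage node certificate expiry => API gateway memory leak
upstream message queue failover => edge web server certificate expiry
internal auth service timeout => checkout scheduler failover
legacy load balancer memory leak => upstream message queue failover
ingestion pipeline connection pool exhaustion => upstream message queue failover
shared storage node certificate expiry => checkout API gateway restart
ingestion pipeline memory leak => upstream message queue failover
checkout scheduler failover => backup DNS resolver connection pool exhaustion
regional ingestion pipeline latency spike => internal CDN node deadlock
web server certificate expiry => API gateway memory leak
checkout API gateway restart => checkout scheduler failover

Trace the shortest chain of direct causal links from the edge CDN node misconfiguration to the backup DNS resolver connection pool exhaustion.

the edge CDN node misconfiguration → the legacy load balancer memory leak → the upstream message queue failover → the edge web server certificate expiry → the shared storage node certificate expiry → the checkout API gateway restart → the checkout scheduler failover → the backup DNS resolver connection pool exhaustion

the edge CDN node misconfiguration → the legacy load balancer memory leak
the legacy load balancer memory leak → the upstream message queue failover
the upstream message queue failover → the edge web server certificate expiry
the edge web server certificate expiry → the shared storage node certificate expiry
the shared storage node certificate expiry → the checkout API gateway restart
the checkout API gateway restart → the checkout scheduler failover
the checkout scheduler failover → the backup DNS resolver connection pool exhaustion
Length: 7 steps.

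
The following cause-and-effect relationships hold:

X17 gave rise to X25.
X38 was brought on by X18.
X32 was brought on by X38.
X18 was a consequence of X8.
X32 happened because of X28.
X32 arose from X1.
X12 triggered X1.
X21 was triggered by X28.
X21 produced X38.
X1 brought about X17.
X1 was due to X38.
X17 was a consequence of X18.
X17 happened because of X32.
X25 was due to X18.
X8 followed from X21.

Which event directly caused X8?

X21

Upstream contributors include X28, but only X21 feeds directly into X8.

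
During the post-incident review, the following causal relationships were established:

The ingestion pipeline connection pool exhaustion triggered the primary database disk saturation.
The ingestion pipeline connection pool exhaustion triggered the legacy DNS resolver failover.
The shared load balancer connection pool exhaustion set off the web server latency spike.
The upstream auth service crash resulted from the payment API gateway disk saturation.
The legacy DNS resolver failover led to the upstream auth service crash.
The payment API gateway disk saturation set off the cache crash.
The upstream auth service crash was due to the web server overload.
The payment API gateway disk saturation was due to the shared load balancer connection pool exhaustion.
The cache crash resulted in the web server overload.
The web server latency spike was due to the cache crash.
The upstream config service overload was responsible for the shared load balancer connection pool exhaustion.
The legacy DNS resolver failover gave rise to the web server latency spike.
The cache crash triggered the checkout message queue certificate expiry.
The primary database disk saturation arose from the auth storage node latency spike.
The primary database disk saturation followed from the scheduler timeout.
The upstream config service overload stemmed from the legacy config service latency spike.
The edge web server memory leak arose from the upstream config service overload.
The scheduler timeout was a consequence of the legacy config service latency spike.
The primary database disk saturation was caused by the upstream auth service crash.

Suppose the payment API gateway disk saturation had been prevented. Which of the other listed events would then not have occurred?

the cache crash, the checkout message queue certificate expiry, the web server overload

Downstream of the payment API gateway disk saturation: the cache crash, the checkout message queue certificate expiry, the web server overload, the upstream auth service crash, the web server latency spike, the primary database disk saturation.
Of those, still caused via another path: the upstream auth service crash, the web server latency spike, the primary database disk saturation.
The remainder have no surviving cause.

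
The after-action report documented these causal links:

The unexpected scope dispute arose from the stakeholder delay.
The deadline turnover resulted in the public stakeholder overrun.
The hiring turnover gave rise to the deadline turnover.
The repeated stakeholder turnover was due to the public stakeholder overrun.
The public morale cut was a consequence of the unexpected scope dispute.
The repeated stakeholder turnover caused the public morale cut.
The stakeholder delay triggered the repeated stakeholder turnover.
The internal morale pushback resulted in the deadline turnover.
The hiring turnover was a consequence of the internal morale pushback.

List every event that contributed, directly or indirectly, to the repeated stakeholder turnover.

Immediate causes of the repeated stakeholder turnover: the stakeholder delay, the public stakeholder overrun.
Further upstream: the internal morale pushback, the hiring turnover, the deadline turnover.

the deadline turnover, the hiring turnover, the internal morale pushback, the public stakeholder overrun, the stakeholder delay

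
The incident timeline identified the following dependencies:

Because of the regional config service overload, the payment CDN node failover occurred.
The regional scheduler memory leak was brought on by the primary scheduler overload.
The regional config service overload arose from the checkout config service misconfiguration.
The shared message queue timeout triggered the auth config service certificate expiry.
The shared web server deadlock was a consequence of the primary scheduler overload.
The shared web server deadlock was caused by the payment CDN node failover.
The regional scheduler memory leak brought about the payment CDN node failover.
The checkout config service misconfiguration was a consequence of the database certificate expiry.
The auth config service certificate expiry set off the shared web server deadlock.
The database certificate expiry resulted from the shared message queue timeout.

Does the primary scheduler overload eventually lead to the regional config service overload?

The primary scheduler overload leads to the regional scheduler memory leak, the payment CDN node failover, the shared web server deadlock; the regional config service overload is not among them.

No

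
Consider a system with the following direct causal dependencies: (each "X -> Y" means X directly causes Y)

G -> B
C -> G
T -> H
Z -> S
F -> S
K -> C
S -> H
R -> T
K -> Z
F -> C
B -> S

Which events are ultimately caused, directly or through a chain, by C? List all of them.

Direct effects: G.
2 steps out: B.
3 steps out: S.
4 steps out: H.
Not reachable from it: K, F, R, T, Z.

B, G, H, S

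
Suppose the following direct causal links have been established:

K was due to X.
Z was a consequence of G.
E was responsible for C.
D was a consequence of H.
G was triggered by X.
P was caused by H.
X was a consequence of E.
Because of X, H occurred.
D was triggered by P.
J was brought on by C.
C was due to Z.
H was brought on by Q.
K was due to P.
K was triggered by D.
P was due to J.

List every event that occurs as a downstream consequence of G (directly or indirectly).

Direct effects: Z.
2 steps out: C.
3 steps out: J.
4 steps out: P.
5 steps out: D, K.
Not reachable from it: E, X, H, Q.

C, D, J, K, P, Z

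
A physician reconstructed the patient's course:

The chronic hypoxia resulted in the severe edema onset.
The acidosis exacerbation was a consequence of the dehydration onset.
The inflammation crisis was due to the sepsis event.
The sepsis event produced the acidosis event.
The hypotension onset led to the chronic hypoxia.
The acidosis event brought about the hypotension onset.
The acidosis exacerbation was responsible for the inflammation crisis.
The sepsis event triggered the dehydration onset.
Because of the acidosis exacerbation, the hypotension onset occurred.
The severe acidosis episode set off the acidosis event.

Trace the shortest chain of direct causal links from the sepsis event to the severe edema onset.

the sepsis event → the acidosis event
the acidosis event → the hypotension onset
the hypotension onset → the chronic hypoxia
the chronic hypoxia → the severe edema onset
Length: 4 steps.

the sepsis event → the acidosis event → the hypotension onset → the chronic hypoxia → the severe edema onset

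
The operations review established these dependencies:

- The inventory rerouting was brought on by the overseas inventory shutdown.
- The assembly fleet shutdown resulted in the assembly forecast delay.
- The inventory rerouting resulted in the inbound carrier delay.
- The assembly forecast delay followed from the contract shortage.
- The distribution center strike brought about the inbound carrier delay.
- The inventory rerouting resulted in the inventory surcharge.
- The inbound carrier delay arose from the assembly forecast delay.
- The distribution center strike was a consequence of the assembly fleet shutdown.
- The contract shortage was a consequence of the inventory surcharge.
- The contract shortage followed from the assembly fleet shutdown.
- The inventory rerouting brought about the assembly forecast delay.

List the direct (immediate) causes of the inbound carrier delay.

Upstream contributors include the overseas inventory shutdown, the assembly fleet shutdown, the inventory surcharge, the contract shortage, but only the assembly forecast delay, the distribution center strike, the inventory rerouting feed directly into the inbound carrier delay.

the assembly forecast delay, the distribution center strike, the inventory rerouting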